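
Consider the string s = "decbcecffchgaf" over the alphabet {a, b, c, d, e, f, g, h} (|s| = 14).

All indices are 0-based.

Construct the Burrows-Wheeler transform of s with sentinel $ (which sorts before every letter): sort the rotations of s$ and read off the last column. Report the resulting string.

rank  rotation         last
    0  $decbcecffchgaf  f
    1  af$decbcecffchg  g
    2  bcecffchgaf$dec  c
    3  cbcecffchgaf$de  e
    4  cecffchgaf$decb  b
    5  cffchgaf$decbce  e
    6  chgaf$decbcecff  f
    7  decbcecffchgaf$  $
    8  ecbcecffchgaf$d  d
    9  ecffchgaf$decbc  c
   10  f$decbcecffchga  a
   11  fchgaf$decbcecf  f
   12  ffchgaf$decbcec  c
   13  gaf$decbcecffch  h
   14  hgaf$decbcecffc  c

fgcebef$dcafchc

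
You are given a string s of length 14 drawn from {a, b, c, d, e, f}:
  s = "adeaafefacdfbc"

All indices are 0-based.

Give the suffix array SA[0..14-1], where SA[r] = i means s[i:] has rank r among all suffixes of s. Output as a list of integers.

rank→(start, suffix):
  0 → (3, 'aafefacdfbc')
  1 → (8, 'acdfbc')
  2 → (0, 'adeaafefacdfbc')
  3 → (4, 'afefacdfbc')
  4 → (12, 'bc')
  5 → (13, 'c')
  6 → (9, 'cdfbc')
  7 → (1, 'deaafefacdfbc')
  8 → (10, 'dfbc')
  9 → (2, 'eaafefacdfbc')
  10 → (6, 'efacdfbc')
  11 → (7, 'facdfbc')
  12 → (11, 'fbc')
  13 → (5, 'fefacdfbc')

[3, 8, 0, 4, 12, 13, 9, 1, 10, 2, 6, 7, 11, 5]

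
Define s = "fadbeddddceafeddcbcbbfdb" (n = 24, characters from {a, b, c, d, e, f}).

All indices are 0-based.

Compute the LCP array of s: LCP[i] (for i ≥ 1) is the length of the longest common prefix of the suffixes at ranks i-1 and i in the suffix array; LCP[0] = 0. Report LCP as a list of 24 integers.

[0, 1, 0, 1, 1, 1, 1, 0, 2, 1, 0, 2, 1, 2, 1, 3, 2, 3, 0, 1, 3, 0, 1, 1]

sorted suffixes:
  #0 SA[0]=1  'adbeddddceafeddcbcbbfdb'
  #1 SA[1]=11  'afeddcbcbbfdb'
  #2 SA[2]=23  'b'
  #3 SA[3]=19  'bbfdb'
  #4 SA[4]=17  'bcbbfdb'
  #5 SA[5]=3  'beddddceafeddcbcbbfdb'
  #6 SA[6]=20  'bfdb'
  #7 SA[7]=18  'cbbfdb'
  #8 SA[8]=16  'cbcbbfdb'
  #9 SA[9]=9  'ceafeddcbcbbfdb'
  #10 SA[10]=22  'db'
  #11 SA[11]=2  'dbeddddceafeddcbcbbfdb'
  #12 SA[12]=15  'dcbcbbfdb'
  #13 SA[13]=8  'dceafeddcbcbbfdb'
  #14 SA[14]=14  'ddcbcbbfdb'
  #15 SA[15]=7  'ddceafeddcbcbbfdb'
  #16 SA[16]=6  'dddceafeddcbcbbfdb'
  #17 SA[17]=5  'ddddceafeddcbcbbfdb'
  #18 SA[18]=10  'eafeddcbcbbfdb'
  #19 SA[19]=13  'eddcbcbbfdb'
  #20 SA[20]=4  'eddddceafeddcbcbbfdb'
  #21 SA[21]=0  'fadbeddddceafeddcbcbbfdb'
  #22 SA[22]=21  'fdb'
  #23 SA[23]=12  'feddcbcbbfdb'

SA = [1, 11, 23, 19, 17, 3, 20, 18, 16, 9, 22, 2, 15, 8, 14, 7, 6, 5, 10, 13, 4, 0, 21, 12]
rank  pair      lcp
   1  s[1:],s[11:]  1  'a'
   2  s[11:],s[23:]  0  ''
   3  s[23:],s[19:]  1  'b'
   4  s[19:],s[17:]  1  'b'
   5  s[17:],s[3:]  1  'b'
   6  s[3:],s[20:]  1  'b'
   7  s[20:],s[18:]  0  ''
   8  s[18:],s[16:]  2  'cb'
   9  s[16:],s[9:]  1  'c'
  10  s[9:],s[22:]  0  ''
  11  s[22:],s[2:]  2  'db'
  12  s[2:],s[15:]  1  'd'
  13  s[15:],s[8:]  2  'dc'
  14  s[8:],s[14:]  1  'd'
  15  s[14:],s[7:]  3  'ddc'
  16  s[7:],s[6:]  2  'dd'
  17  s[6:],s[5:]  3  'ddd'
  18  s[5:],s[10:]  0  ''
  19  s[10:],s[13:]  1  'e'
  20  s[13:],s[4:]  3  'edd'
  21  s[4:],s[0:]  0  ''
  22  s[0:],s[21:]  1  'f'
  23  s[21:],s[12:]  1  'f'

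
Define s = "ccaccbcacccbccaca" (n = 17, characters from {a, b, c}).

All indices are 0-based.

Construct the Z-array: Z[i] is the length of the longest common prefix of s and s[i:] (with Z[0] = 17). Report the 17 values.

Z[0]=17
i=1: fresh scan; Z[1]=1 extend→box=[1,2)
i=2: fresh scan; Z[2]=0
i=3: fresh scan; Z[3]=2 extend→box=[3,5)
i=4: min(r-i=1, Z[1]=1)=1; Z[4]=1
i=5: fresh scan; Z[5]=0
i=6: fresh scan; Z[6]=1 extend→box=[6,7)
i=7: fresh scan; Z[7]=0
i=8: fresh scan; Z[8]=2 extend→box=[8,10)
i=9: min(r-i=1, Z[1]=1)=1; Z[9]=2 extend→box=[9,11)
i=10: min(r-i=1, Z[1]=1)=1; Z[10]=1
i=11: fresh scan; Z[11]=0
i=12: fresh scan; Z[12]=4 extend→box=[12,16)
i=13: min(r-i=3, Z[1]=1)=1; Z[13]=1
i=14: min(r-i=2, Z[2]=0)=0; Z[14]=0
i=15: min(r-i=1, Z[3]=2)=1; Z[15]=1
i=16: fresh scan; Z[16]=0

[17, 1, 0, 2, 1, 0, 1, 0, 2, 2, 1, 0, 4, 1, 0, 1, 0]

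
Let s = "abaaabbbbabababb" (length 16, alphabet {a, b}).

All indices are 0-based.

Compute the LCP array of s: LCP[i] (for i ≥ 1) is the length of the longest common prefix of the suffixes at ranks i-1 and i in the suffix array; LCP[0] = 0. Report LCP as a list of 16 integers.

rank | idx | suffix
   0 |   2 | aaabbbbabababb
   1 |   3 | aabbbbabababb
   2 |   0 | abaaabbbbabababb
   3 |   9 | abababb
   4 |  11 | ababb
   5 |  13 | abb
   6 |   4 | abbbbabababb
   7 |  15 | b
   8 |   1 | baaabbbbabababb
   9 |   8 | babababb
  10 |  10 | bababb
  11 |  12 | babb
  12 |  14 | bb
  13 |   7 | bbabababb
  14 |   6 | bbbabababb
  15 |   5 | bbbbabababb

SA = [2, 3, 0, 9, 11, 13, 4, 15, 1, 8, 10, 12, 14, 7, 6, 5]
i: (SA[i-1],SA[i]) lcp shared
  1: (2,3) 2 'aa'
  2: (3,0) 1 'a'
  3: (0,9) 3 'aba'
  4: (9,11) 4 'abab'
  5: (11,13) 2 'ab'
  6: (13,4) 3 'abb'
  7: (4,15) 0 ''
  8: (15,1) 1 'b'
  9: (1,8) 2 'ba'
  10: (8,10) 5 'babab'
  11: (10,12) 3 'bab'
  12: (12,14) 1 'b'
  13: (14,7) 2 'bb'
  14: (7,6) 2 'bb'
  15: (6,5) 3 'bbb'

[0, 2, 1, 3, 4, 2, 3, 0, 1, 2, 5, 3, 1, 2, 2, 3]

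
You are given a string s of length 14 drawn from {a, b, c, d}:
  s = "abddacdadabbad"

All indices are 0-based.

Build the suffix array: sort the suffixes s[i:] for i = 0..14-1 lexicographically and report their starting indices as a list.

rank→(start, suffix):
  0 → (9, 'abbad')
  1 → (0, 'abddacdadabbad')
  2 → (4, 'acdadabbad')
  3 → (12, 'ad')
  4 → (7, 'adabbad')
  5 → (11, 'bad')
  6 → (10, 'bbad')
  7 → (1, 'bddacdadabbad')
  8 → (5, 'cdadabbad')
  9 → (13, 'd')
  10 → (8, 'dabbad')
  11 → (3, 'dacdadabbad')
  12 → (6, 'dadabbad')
  13 → (2, 'ddacdadabbad')

[9, 0, 4, 12, 7, 11, 10, 1, 5, 13, 8, 3, 6, 2]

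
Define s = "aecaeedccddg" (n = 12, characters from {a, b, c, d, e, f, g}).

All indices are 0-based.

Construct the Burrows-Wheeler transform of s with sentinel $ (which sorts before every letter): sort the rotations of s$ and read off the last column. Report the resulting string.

g$cedcecdaead

rank  rotation       last
    0  $aecaeedccddg  g
    1  aecaeedccddg$  $
    2  aeedccddg$aec  c
    3  caeedccddg$ae  e
    4  ccddg$aecaeed  d
    5  cddg$aecaeedc  c
    6  dccddg$aecaee  e
    7  ddg$aecaeedcc  c
    8  dg$aecaeedccd  d
    9  ecaeedccddg$a  a
   10  edccddg$aecae  e
   11  eedccddg$aeca  a
   12  g$aecaeedccdd  d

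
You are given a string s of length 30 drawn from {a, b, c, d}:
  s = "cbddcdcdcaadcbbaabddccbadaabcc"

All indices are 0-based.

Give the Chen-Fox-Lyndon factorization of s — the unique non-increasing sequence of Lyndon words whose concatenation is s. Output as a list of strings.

["c", "bddcdcdc", "aadcbb", "aabddccbad", "aabcc"]

emit factor 1: 'c' (i=0, period=1)
emit factor 2: 'bddcdcdc' (i=1, period=8)
emit factor 3: 'aadcbb' (i=9, period=6)
emit factor 4: 'aabddccbad' (i=15, period=10)
emit factor 5: 'aabcc' (i=25, period=5)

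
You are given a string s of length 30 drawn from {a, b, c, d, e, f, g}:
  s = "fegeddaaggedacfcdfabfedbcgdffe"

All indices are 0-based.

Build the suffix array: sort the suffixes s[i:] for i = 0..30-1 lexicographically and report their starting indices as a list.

[6, 18, 12, 7, 23, 19, 15, 13, 24, 5, 11, 22, 4, 16, 26, 29, 10, 21, 3, 1, 17, 14, 28, 20, 0, 27, 25, 9, 2, 8]

sorted suffixes:
  #0 SA[0]=6  'aaggedacfcdfabfedbcgdffe'
  #1 SA[1]=18  'abfedbcgdffe'
  #2 SA[2]=12  'acfcdfabfedbcgdffe'
  #3 SA[3]=7  'aggedacfcdfabfedbcgdffe'
  #4 SA[4]=23  'bcgdffe'
  #5 SA[5]=19  'bfedbcgdffe'
  #6 SA[6]=15  'cdfabfedbcgdffe'
  #7 SA[7]=13  'cfcdfabfedbcgdffe'
  #8 SA[8]=24  'cgdffe'
  #9 SA[9]=5  'daaggedacfcdfabfedbcgdffe'
  #10 SA[10]=11  'dacfcdfabfedbcgdffe'
  #11 SA[11]=22  'dbcgdffe'
  #12 SA[12]=4  'ddaaggedacfcdfabfedbcgdffe'
  #13 SA[13]=16  'dfabfedbcgdffe'
  #14 SA[14]=26  'dffe'
  #15 SA[15]=29  'e'
  #16 SA[16]=10  'edacfcdfabfedbcgdffe'
  #17 SA[17]=21  'edbcgdffe'
  #18 SA[18]=3  'eddaaggedacfcdfabfedbcgdffe'
  #19 SA[19]=1  'egeddaaggedacfcdfabfedbcgdffe'
  #20 SA[20]=17  'fabfedbcgdffe'
  #21 SA[21]=14  'fcdfabfedbcgdffe'
  #22 SA[22]=28  'fe'
  #23 SA[23]=20  'fedbcgdffe'
  #24 SA[24]=0  'fegeddaaggedacfcdfabfedbcgdffe'
  #25 SA[25]=27  'ffe'
  #26 SA[26]=25  'gdffe'
  #27 SA[27]=9  'gedacfcdfabfedbcgdffe'
  #28 SA[28]=2  'geddaaggedacfcdfabfedbcgdffe'
  #29 SA[29]=8  'ggedacfcdfabfedbcgdffe'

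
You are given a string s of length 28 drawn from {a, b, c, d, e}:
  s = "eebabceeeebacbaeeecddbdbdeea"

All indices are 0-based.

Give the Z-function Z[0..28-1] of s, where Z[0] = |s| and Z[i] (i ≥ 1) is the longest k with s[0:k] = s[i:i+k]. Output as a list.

[28, 1, 0, 0, 0, 0, 2, 2, 4, 1, 0, 0, 0, 0, 0, 2, 2, 1, 0, 0, 0, 0, 0, 0, 0, 2, 1, 0]

Z[0]=28
i=1: outside box; Z[1]=1 scan→box=[1,2)
i=2: outside box; Z[2]=0
i=3: outside box; Z[3]=0
i=4: outside box; Z[4]=0
i=5: outside box; Z[5]=0
i=6: outside box; Z[6]=2 scan→box=[6,8)
i=7: min(r-i=1, Z[1]=1)=1; Z[7]=2 scan→box=[7,9)
i=8: min(r-i=1, Z[1]=1)=1; Z[8]=4 scan→box=[8,12)
i=9: min(r-i=3, Z[1]=1)=1; Z[9]=1
i=10: min(r-i=2, Z[2]=0)=0; Z[10]=0
i=11: min(r-i=1, Z[3]=0)=0; Z[11]=0
i=12: outside box; Z[12]=0
i=13: outside box; Z[13]=0
i=14: outside box; Z[14]=0
i=15: outside box; Z[15]=2 scan→box=[15,17)
i=16: min(r-i=1, Z[1]=1)=1; Z[16]=2 scan→box=[16,18)
i=17: min(r-i=1, Z[1]=1)=1; Z[17]=1
i=18: outside box; Z[18]=0
i=19: outside box; Z[19]=0
i=20: outside box; Z[20]=0
i=21: outside box; Z[21]=0
i=22: outside box; Z[22]=0
i=23: outside box; Z[23]=0
i=24: outside box; Z[24]=0
i=25: outside box; Z[25]=2 scan→box=[25,27)
i=26: min(r-i=1, Z[1]=1)=1; Z[26]=1
i=27: outside box; Z[27]=0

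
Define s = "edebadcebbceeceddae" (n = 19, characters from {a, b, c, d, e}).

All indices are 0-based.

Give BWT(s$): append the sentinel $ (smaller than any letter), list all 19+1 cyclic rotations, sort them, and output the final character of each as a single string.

rank  rotation              last
    0  $edebadcebbceeceddae  e
    1  adcebbceeceddae$edeb  b
    2  ae$edebadcebbceecedd  d
    3  badcebbceeceddae$ede  e
    4  bbceeceddae$edebadce  e
    5  bceeceddae$edebadceb  b
    6  cebbceeceddae$edebad  d
    7  ceddae$edebadcebbcee  e
    8  ceeceddae$edebadcebb  b
    9  dae$edebadcebbceeced  d
   10  dcebbceeceddae$edeba  a
   11  ddae$edebadcebbceece  e
   12  debadcebbceeceddae$e  e
   13  e$edebadcebbceecedda  a
   14  ebadcebbceeceddae$ed  d
   15  ebbceeceddae$edebadc  c
   16  eceddae$edebadcebbce  e
   17  eddae$edebadcebbceec  c
   18  edebadcebbceeceddae$  $
   19  eeceddae$edebadcebbc  c

ebdeebdebdaeeadcec$c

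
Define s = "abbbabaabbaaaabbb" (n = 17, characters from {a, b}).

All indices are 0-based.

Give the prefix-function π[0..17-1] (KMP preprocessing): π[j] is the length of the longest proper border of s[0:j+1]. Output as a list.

π[0] = 0
j=1 s[j]='b': π[1]=0 (border '')
j=2 s[j]='b': π[2]=0 (border '')
j=3 s[j]='b': π[3]=0 (border '')
j=4 s[j]='a': π[4]=1 (border 'a')
j=5 s[j]='b': π[5]=2 (border 'ab')
j=6 s[j]='a': k: 2→0; π[6]=1 (border 'a')
j=7 s[j]='a': k: 1→0; π[7]=1 (border 'a')
j=8 s[j]='b': π[8]=2 (border 'ab')
j=9 s[j]='b': π[9]=3 (border 'abb')
j=10 s[j]='a': k: 3→0; π[10]=1 (border 'a')
j=11 s[j]='a': k: 1→0; π[11]=1 (border 'a')
j=12 s[j]='a': k: 1→0; π[12]=1 (border 'a')
j=13 s[j]='a': k: 1→0; π[13]=1 (border 'a')
j=14 s[j]='b': π[14]=2 (border 'ab')
j=15 s[j]='b': π[15]=3 (border 'abb')
j=16 s[j]='b': π[16]=4 (border 'abbb')

[0, 0, 0, 0, 1, 2, 1, 1, 2, 3, 1, 1, 1, 1, 2, 3, 4]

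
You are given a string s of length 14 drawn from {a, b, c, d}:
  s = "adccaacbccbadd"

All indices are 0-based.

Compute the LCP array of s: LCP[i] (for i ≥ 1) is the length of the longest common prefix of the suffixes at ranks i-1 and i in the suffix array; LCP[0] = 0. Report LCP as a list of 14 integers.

[0, 1, 1, 2, 0, 1, 0, 1, 2, 1, 2, 0, 1, 1]

sorted suffixes:
  #0 SA[0]=4  'aacbccbadd'
  #1 SA[1]=5  'acbccbadd'
  #2 SA[2]=0  'adccaacbccbadd'
  #3 SA[3]=11  'add'
  #4 SA[4]=10  'badd'
  #5 SA[5]=7  'bccbadd'
  #6 SA[6]=3  'caacbccbadd'
  #7 SA[7]=9  'cbadd'
  #8 SA[8]=6  'cbccbadd'
  #9 SA[9]=2  'ccaacbccbadd'
  #10 SA[10]=8  'ccbadd'
  #11 SA[11]=13  'd'
  #12 SA[12]=1  'dccaacbccbadd'
  #13 SA[13]=12  'dd'

SA = [4, 5, 0, 11, 10, 7, 3, 9, 6, 2, 8, 13, 1, 12]
i: (SA[i-1],SA[i]) lcp shared
  1: (4,5) 1 'a'
  2: (5,0) 1 'a'
  3: (0,11) 2 'ad'
  4: (11,10) 0 ''
  5: (10,7) 1 'b'
  6: (7,3) 0 ''
  7: (3,9) 1 'c'
  8: (9,6) 2 'cb'
  9: (6,2) 1 'c'
  10: (2,8) 2 'cc'
  11: (8,13) 0 ''
  12: (13,1) 1 'd'
  13: (1,12) 1 'd'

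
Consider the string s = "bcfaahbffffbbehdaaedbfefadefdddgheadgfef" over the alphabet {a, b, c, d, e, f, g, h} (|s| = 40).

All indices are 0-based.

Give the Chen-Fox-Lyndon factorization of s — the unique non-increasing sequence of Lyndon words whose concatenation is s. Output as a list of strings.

["bcf", "aahbffffbbehd", "aaedbfefadefdddgheadgfef"]

emit factor 1: 'bcf' (i=0, period=3)
emit factor 2: 'aahbffffbbehd' (i=3, period=13)
emit factor 3: 'aaedbfefadefdddgheadgfef' (i=16, period=24)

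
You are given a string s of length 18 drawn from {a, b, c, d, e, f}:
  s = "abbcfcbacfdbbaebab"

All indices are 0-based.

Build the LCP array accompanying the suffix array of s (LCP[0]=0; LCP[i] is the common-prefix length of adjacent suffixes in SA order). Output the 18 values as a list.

rank | idx | suffix
   0 |  16 | ab
   1 |   0 | abbcfcbacfdbbaebab
   2 |   7 | acfdbbaebab
   3 |  13 | aebab
   4 |  17 | b
   5 |  15 | bab
   6 |   6 | bacfdbbaebab
   7 |  12 | baebab
   8 |  11 | bbaebab
   9 |   1 | bbcfcbacfdbbaebab
  10 |   2 | bcfcbacfdbbaebab
  11 |   5 | cbacfdbbaebab
  12 |   3 | cfcbacfdbbaebab
  13 |   8 | cfdbbaebab
  14 |  10 | dbbaebab
  15 |  14 | ebab
  16 |   4 | fcbacfdbbaebab
  17 |   9 | fdbbaebab

SA = [16, 0, 7, 13, 17, 15, 6, 12, 11, 1, 2, 5, 3, 8, 10, 14, 4, 9]
rank  pair      lcp
   1  s[16:],s[0:]  2  'ab'
   2  s[0:],s[7:]  1  'a'
   3  s[7:],s[13:]  1  'a'
   4  s[13:],s[17:]  0  ''
   5  s[17:],s[15:]  1  'b'
   6  s[15:],s[6:]  2  'ba'
   7  s[6:],s[12:]  2  'ba'
   8  s[12:],s[11:]  1  'b'
   9  s[11:],s[1:]  2  'bb'
  10  s[1:],s[2:]  1  'b'
  11  s[2:],s[5:]  0  ''
  12  s[5:],s[3:]  1  'c'
  13  s[3:],s[8:]  2  'cf'
  14  s[8:],s[10:]  0  ''
  15  s[10:],s[14:]  0  ''
  16  s[14:],s[4:]  0  ''
  17  s[4:],s[9:]  1  'f'

[0, 2, 1, 1, 0, 1, 2, 2, 1, 2, 1, 0, 1, 2, 0, 0, 0, 1]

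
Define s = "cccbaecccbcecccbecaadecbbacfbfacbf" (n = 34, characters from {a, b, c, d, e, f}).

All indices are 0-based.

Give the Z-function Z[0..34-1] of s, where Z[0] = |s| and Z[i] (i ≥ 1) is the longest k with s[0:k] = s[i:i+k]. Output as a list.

[34, 2, 1, 0, 0, 0, 4, 2, 1, 0, 1, 0, 4, 2, 1, 0, 0, 1, 0, 0, 0, 0, 1, 0, 0, 0, 1, 0, 0, 0, 0, 1, 0, 0]

Z[0]=34
i=1: outside box; Z[1]=2 extend→box=[1,3)
i=2: min(r-i=1, Z[1]=2)=1; Z[2]=1
i=3: outside box; Z[3]=0
i=4: outside box; Z[4]=0
i=5: outside box; Z[5]=0
i=6: outside box; Z[6]=4 extend→box=[6,10)
i=7: min(r-i=3, Z[1]=2)=2; Z[7]=2
i=8: min(r-i=2, Z[2]=1)=1; Z[8]=1
i=9: min(r-i=1, Z[3]=0)=0; Z[9]=0
i=10: outside box; Z[10]=1 extend→box=[10,11)
i=11: outside box; Z[11]=0
i=12: outside box; Z[12]=4 extend→box=[12,16)
i=13: min(r-i=3, Z[1]=2)=2; Z[13]=2
i=14: min(r-i=2, Z[2]=1)=1; Z[14]=1
i=15: min(r-i=1, Z[3]=0)=0; Z[15]=0
i=16: outside box; Z[16]=0
i=17: outside box; Z[17]=1 extend→box=[17,18)
i=18: outside box; Z[18]=0
i=19: outside box; Z[19]=0
i=20: outside box; Z[20]=0
i=21: outside box; Z[21]=0
i=22: outside box; Z[22]=1 extend→box=[22,23)
i=23: outside box; Z[23]=0
i=24: outside box; Z[24]=0
i=25: outside box; Z[25]=0
i=26: outside box; Z[26]=1 extend→box=[26,27)
i=27: outside box; Z[27]=0
i=28: outside box; Z[28]=0
i=29: outside box; Z[29]=0
i=30: outside box; Z[30]=0
i=31: outside box; Z[31]=1 extend→box=[31,32)
i=32: outside box; Z[32]=0
i=33: outside box; Z[33]=0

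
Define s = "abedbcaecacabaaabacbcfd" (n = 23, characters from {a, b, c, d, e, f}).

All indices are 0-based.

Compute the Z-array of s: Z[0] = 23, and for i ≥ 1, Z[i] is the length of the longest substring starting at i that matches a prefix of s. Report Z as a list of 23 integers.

[23, 0, 0, 0, 0, 0, 1, 0, 0, 1, 0, 2, 0, 1, 1, 2, 0, 1, 0, 0, 0, 0, 0]

Z[0]=23
i=1: fresh scan; Z[1]=0
i=2: fresh scan; Z[2]=0
i=3: fresh scan; Z[3]=0
i=4: fresh scan; Z[4]=0
i=5: fresh scan; Z[5]=0
i=6: fresh scan; Z[6]=1 extend→box=[6,7)
i=7: fresh scan; Z[7]=0
i=8: fresh scan; Z[8]=0
i=9: fresh scan; Z[9]=1 extend→box=[9,10)
i=10: fresh scan; Z[10]=0
i=11: fresh scan; Z[11]=2 extend→box=[11,13)
i=12: min(r-i=1, Z[1]=0)=0; Z[12]=0
i=13: fresh scan; Z[13]=1 extend→box=[13,14)
i=14: fresh scan; Z[14]=1 extend→box=[14,15)
i=15: fresh scan; Z[15]=2 extend→box=[15,17)
i=16: min(r-i=1, Z[1]=0)=0; Z[16]=0
i=17: fresh scan; Z[17]=1 extend→box=[17,18)
i=18: fresh scan; Z[18]=0
i=19: fresh scan; Z[19]=0
i=20: fresh scan; Z[20]=0
i=21: fresh scan; Z[21]=0
i=22: fresh scan; Z[22]=0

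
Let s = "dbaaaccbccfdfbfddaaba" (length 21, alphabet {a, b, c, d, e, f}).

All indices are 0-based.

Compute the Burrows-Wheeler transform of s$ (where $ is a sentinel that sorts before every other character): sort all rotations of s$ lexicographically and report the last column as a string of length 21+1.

abbdaaaadcfcabcd$ffdbc

rank  rotation                last
    0  $dbaaaccbccfdfbfddaaba  a
    1  a$dbaaaccbccfdfbfddaab  b
    2  aaaccbccfdfbfddaaba$db  b
    3  aaba$dbaaaccbccfdfbfdd  d
    4  aaccbccfdfbfddaaba$dba  a
    5  aba$dbaaaccbccfdfbfdda  a
    6  accbccfdfbfddaaba$dbaa  a
    7  ba$dbaaaccbccfdfbfddaa  a
    8  baaaccbccfdfbfddaaba$d  d
    9  bccfdfbfddaaba$dbaaacc  c
   10  bfddaaba$dbaaaccbccfdf  f
   11  cbccfdfbfddaaba$dbaaac  c
   12  ccbccfdfbfddaaba$dbaaa  a
   13  ccfdfbfddaaba$dbaaaccb  b
   14  cfdfbfddaaba$dbaaaccbc  c
   15  daaba$dbaaaccbccfdfbfd  d
   16  dbaaaccbccfdfbfddaaba$  $
   17  ddaaba$dbaaaccbccfdfbf  f
   18  dfbfddaaba$dbaaaccbccf  f
   19  fbfddaaba$dbaaaccbccfd  d
   20  fddaaba$dbaaaccbccfdfb  b
   21  fdfbfddaaba$dbaaaccbcc  c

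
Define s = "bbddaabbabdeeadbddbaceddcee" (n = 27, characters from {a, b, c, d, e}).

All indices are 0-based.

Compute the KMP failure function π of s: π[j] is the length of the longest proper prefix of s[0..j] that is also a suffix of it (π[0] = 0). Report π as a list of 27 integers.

π[0] = 0
j=1 s[j]='b': π[1]=1 (border 'b')
j=2 s[j]='d': k: 1→0; π[2]=0 (border '')
j=3 s[j]='d': π[3]=0 (border '')
j=4 s[j]='a': π[4]=0 (border '')
j=5 s[j]='a': π[5]=0 (border '')
j=6 s[j]='b': π[6]=1 (border 'b')
j=7 s[j]='b': π[7]=2 (border 'bb')
j=8 s[j]='a': k: 2→1→0; π[8]=0 (border '')
j=9 s[j]='b': π[9]=1 (border 'b')
j=10 s[j]='d': k: 1→0; π[10]=0 (border '')
j=11 s[j]='e': π[11]=0 (border '')
j=12 s[j]='e': π[12]=0 (border '')
j=13 s[j]='a': π[13]=0 (border '')
j=14 s[j]='d': π[14]=0 (border '')
j=15 s[j]='b': π[15]=1 (border 'b')
j=16 s[j]='d': k: 1→0; π[16]=0 (border '')
j=17 s[j]='d': π[17]=0 (border '')
j=18 s[j]='b': π[18]=1 (border 'b')
j=19 s[j]='a': k: 1→0; π[19]=0 (border '')
j=20 s[j]='c': π[20]=0 (border '')
j=21 s[j]='e': π[21]=0 (border '')
j=22 s[j]='d': π[22]=0 (border '')
j=23 s[j]='d': π[23]=0 (border '')
j=24 s[j]='c': π[24]=0 (border '')
j=25 s[j]='e': π[25]=0 (border '')
j=26 s[j]='e': π[26]=0 (border '')

[0, 1, 0, 0, 0, 0, 1, 2, 0, 1, 0, 0, 0, 0, 0, 1, 0, 0, 1, 0, 0, 0, 0, 0, 0, 0, 0]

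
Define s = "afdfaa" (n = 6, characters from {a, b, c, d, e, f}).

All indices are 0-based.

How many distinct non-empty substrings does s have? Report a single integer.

18

sorted suffixes:
  #0 SA[0]=5  'a'
  #1 SA[1]=4  'aa'
  #2 SA[2]=0  'afdfaa'
  #3 SA[3]=2  'dfaa'
  #4 SA[4]=3  'faa'
  #5 SA[5]=1  'fdfaa'

SA = [5, 4, 0, 2, 3, 1]
rank  pair      lcp
   1  s[5:],s[4:]  1  'a'
   2  s[4:],s[0:]  1  'a'
   3  s[0:],s[2:]  0  ''
   4  s[2:],s[3:]  0  ''
   5  s[3:],s[1:]  1  'f'

n(n+1)/2 = 6·7/2 = 21
Σ LCP = 0 + 1 + 1 + 0 + 0 + 1 = 3
distinct = 21 − 3 = 18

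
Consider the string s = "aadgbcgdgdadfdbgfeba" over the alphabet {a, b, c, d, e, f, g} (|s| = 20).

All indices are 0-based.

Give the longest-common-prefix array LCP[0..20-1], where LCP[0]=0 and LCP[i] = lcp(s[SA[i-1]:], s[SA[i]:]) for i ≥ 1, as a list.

sorted suffixes:
  #0 SA[0]=19  'a'
  #1 SA[1]=0  'aadgbcgdgdadfdbgfeba'
  #2 SA[2]=10  'adfdbgfeba'
  #3 SA[3]=1  'adgbcgdgdadfdbgfeba'
  #4 SA[4]=18  'ba'
  #5 SA[5]=4  'bcgdgdadfdbgfeba'
  #6 SA[6]=14  'bgfeba'
  #7 SA[7]=5  'cgdgdadfdbgfeba'
  #8 SA[8]=9  'dadfdbgfeba'
  #9 SA[9]=13  'dbgfeba'
  #10 SA[10]=11  'dfdbgfeba'
  #11 SA[11]=2  'dgbcgdgdadfdbgfeba'
  #12 SA[12]=7  'dgdadfdbgfeba'
  #13 SA[13]=17  'eba'
  #14 SA[14]=12  'fdbgfeba'
  #15 SA[15]=16  'feba'
  #16 SA[16]=3  'gbcgdgdadfdbgfeba'
  #17 SA[17]=8  'gdadfdbgfeba'
  #18 SA[18]=6  'gdgdadfdbgfeba'
  #19 SA[19]=15  'gfeba'

SA = [19, 0, 10, 1, 18, 4, 14, 5, 9, 13, 11, 2, 7, 17, 12, 16, 3, 8, 6, 15]
i: (SA[i-1],SA[i]) lcp shared
  1: (19,0) 1 'a'
  2: (0,10) 1 'a'
  3: (10,1) 2 'ad'
  4: (1,18) 0 ''
  5: (18,4) 1 'b'
  6: (4,14) 1 'b'
  7: (14,5) 0 ''
  8: (5,9) 0 ''
  9: (9,13) 1 'd'
  10: (13,11) 1 'd'
  11: (11,2) 1 'd'
  12: (2,7) 2 'dg'
  13: (7,17) 0 ''
  14: (17,12) 0 ''
  15: (12,16) 1 'f'
  16: (16,3) 0 ''
  17: (3,8) 1 'g'
  18: (8,6) 2 'gd'
  19: (6,15) 1 'g'

[0, 1, 1, 2, 0, 1, 1, 0, 0, 1, 1, 1, 2, 0, 0, 1, 0, 1, 2, 1]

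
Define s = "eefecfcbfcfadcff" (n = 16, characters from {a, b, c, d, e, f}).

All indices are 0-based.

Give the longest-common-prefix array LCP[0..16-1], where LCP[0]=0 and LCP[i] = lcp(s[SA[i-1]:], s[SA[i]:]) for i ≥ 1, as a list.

rank | idx | suffix
   0 |  11 | adcff
   1 |   7 | bfcfadcff
   2 |   6 | cbfcfadcff
   3 |   9 | cfadcff
   4 |   4 | cfcbfcfadcff
   5 |  13 | cff
   6 |  12 | dcff
   7 |   3 | ecfcbfcfadcff
   8 |   0 | eefecfcbfcfadcff
   9 |   1 | efecfcbfcfadcff
  10 |  15 | f
  11 |  10 | fadcff
  12 |   5 | fcbfcfadcff
  13 |   8 | fcfadcff
  14 |   2 | fecfcbfcfadcff
  15 |  14 | ff

SA = [11, 7, 6, 9, 4, 13, 12, 3, 0, 1, 15, 10, 5, 8, 2, 14]
[i] adj suffixes → lcp
  [1] 11/7 → 0 ('')
  [2] 7/6 → 0 ('')
  [3] 6/9 → 1 ('c')
  [4] 9/4 → 2 ('cf')
  [5] 4/13 → 2 ('cf')
  [6] 13/12 → 0 ('')
  [7] 12/3 → 0 ('')
  [8] 3/0 → 1 ('e')
  [9] 0/1 → 1 ('e')
  [10] 1/15 → 0 ('')
  [11] 15/10 → 1 ('f')
  [12] 10/5 → 1 ('f')
  [13] 5/8 → 2 ('fc')
  [14] 8/2 → 1 ('f')
  [15] 2/14 → 1 ('f')

[0, 0, 0, 1, 2, 2, 0, 0, 1, 1, 0, 1, 1, 2, 1, 1]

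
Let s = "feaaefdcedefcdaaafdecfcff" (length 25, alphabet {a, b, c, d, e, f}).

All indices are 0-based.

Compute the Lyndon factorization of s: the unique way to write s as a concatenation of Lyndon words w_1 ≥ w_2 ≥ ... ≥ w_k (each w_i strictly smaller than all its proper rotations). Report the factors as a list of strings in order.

emit factor 1: 'f' (i=0, period=1)
emit factor 2: 'e' (i=1, period=1)
emit factor 3: 'aaefdcedefcd' (i=2, period=12)
emit factor 4: 'aaafdecfcff' (i=14, period=11)

["f", "e", "aaefdcedefcd", "aaafdecfcff"]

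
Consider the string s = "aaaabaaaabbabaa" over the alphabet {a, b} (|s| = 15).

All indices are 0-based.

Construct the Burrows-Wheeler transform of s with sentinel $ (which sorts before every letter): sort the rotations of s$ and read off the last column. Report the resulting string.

aab$baaaabaaaaba

rank  rotation          last
    0  $aaaabaaaabbabaa  a
    1  a$aaaabaaaabbaba  a
    2  aa$aaaabaaaabbab  b
    3  aaaabaaaabbabaa$  $
    4  aaaabbabaa$aaaab  b
    5  aaabaaaabbabaa$a  a
    6  aaabbabaa$aaaaba  a
    7  aabaaaabbabaa$aa  a
    8  aabbabaa$aaaabaa  a
    9  abaa$aaaabaaaabb  b
   10  abaaaabbabaa$aaa  a
   11  abbabaa$aaaabaaa  a
   12  baa$aaaabaaaabba  a
   13  baaaabbabaa$aaaa  a
   14  babaa$aaaabaaaab  b
   15  bbabaa$aaaabaaaa  a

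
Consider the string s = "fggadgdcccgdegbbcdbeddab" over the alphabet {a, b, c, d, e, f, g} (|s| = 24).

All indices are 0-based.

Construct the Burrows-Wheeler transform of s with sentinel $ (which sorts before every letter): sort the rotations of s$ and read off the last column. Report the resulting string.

bdgagbddcbcdcgegabd$gedcf

rank  rotation                   last
    0  $fggadgdcccgdegbbcdbeddab  b
    1  ab$fggadgdcccgdegbbcdbedd  d
    2  adgdcccgdegbbcdbeddab$fgg  g
    3  b$fggadgdcccgdegbbcdbedda  a
    4  bbcdbeddab$fggadgdcccgdeg  g
    5  bcdbeddab$fggadgdcccgdegb  b
    6  beddab$fggadgdcccgdegbbcd  d
    7  cccgdegbbcdbeddab$fggadgd  d
    8  ccgdegbbcdbeddab$fggadgdc  c
    9  cdbeddab$fggadgdcccgdegbb  b
   10  cgdegbbcdbeddab$fggadgdcc  c
   11  dab$fggadgdcccgdegbbcdbed  d
   12  dbeddab$fggadgdcccgdegbbc  c
   13  dcccgdegbbcdbeddab$fggadg  g
   14  ddab$fggadgdcccgdegbbcdbe  e
   15  degbbcdbeddab$fggadgdcccg  g
   16  dgdcccgdegbbcdbeddab$fgga  a
   17  eddab$fggadgdcccgdegbbcdb  b
   18  egbbcdbeddab$fggadgdcccgd  d
   19  fggadgdcccgdegbbcdbeddab$  $
   20  gadgdcccgdegbbcdbeddab$fg  g
   21  gbbcdbeddab$fggadgdcccgde  e
   22  gdcccgdegbbcdbeddab$fggad  d
   23  gdegbbcdbeddab$fggadgdccc  c
   24  ggadgdcccgdegbbcdbeddab$f  f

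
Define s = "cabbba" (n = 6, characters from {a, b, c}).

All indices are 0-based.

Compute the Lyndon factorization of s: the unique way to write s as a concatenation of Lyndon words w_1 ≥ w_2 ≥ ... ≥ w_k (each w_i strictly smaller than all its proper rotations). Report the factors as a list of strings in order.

emit factor 1: 'c' (i=0, period=1)
emit factor 2: 'abbb' (i=1, period=4)
emit factor 3: 'a' (i=5, period=1)

["c", "abbb", "a"]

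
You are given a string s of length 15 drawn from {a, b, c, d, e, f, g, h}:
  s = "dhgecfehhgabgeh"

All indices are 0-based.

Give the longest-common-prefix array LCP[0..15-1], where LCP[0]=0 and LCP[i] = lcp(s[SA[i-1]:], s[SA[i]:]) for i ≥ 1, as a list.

rank | idx | suffix
   0 |  10 | abgeh
   1 |  11 | bgeh
   2 |   4 | cfehhgabgeh
   3 |   0 | dhgecfehhgabgeh
   4 |   3 | ecfehhgabgeh
   5 |  13 | eh
   6 |   6 | ehhgabgeh
   7 |   5 | fehhgabgeh
   8 |   9 | gabgeh
   9 |   2 | gecfehhgabgeh
  10 |  12 | geh
  11 |  14 | h
  12 |   8 | hgabgeh
  13 |   1 | hgecfehhgabgeh
  14 |   7 | hhgabgeh

SA = [10, 11, 4, 0, 3, 13, 6, 5, 9, 2, 12, 14, 8, 1, 7]
[i] adj suffixes → lcp
  [1] 10/11 → 0 ('')
  [2] 11/4 → 0 ('')
  [3] 4/0 → 0 ('')
  [4] 0/3 → 0 ('')
  [5] 3/13 → 1 ('e')
  [6] 13/6 → 2 ('eh')
  [7] 6/5 → 0 ('')
  [8] 5/9 → 0 ('')
  [9] 9/2 → 1 ('g')
  [10] 2/12 → 2 ('ge')
  [11] 12/14 → 0 ('')
  [12] 14/8 → 1 ('h')
  [13] 8/1 → 2 ('hg')
  [14] 1/7 → 1 ('h')

[0, 0, 0, 0, 0, 1, 2, 0, 0, 1, 2, 0, 1, 2, 1]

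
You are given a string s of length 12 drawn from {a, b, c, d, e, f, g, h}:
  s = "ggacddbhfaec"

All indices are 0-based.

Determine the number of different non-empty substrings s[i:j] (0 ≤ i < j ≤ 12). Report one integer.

rank→(start, suffix):
  0 → (2, 'acddbhfaec')
  1 → (9, 'aec')
  2 → (6, 'bhfaec')
  3 → (11, 'c')
  4 → (3, 'cddbhfaec')
  5 → (5, 'dbhfaec')
  6 → (4, 'ddbhfaec')
  7 → (10, 'ec')
  8 → (8, 'faec')
  9 → (1, 'gacddbhfaec')
  10 → (0, 'ggacddbhfaec')
  11 → (7, 'hfaec')

SA = [2, 9, 6, 11, 3, 5, 4, 10, 8, 1, 0, 7]
rank  pair      lcp
   1  s[2:],s[9:]  1  'a'
   2  s[9:],s[6:]  0  ''
   3  s[6:],s[11:]  0  ''
   4  s[11:],s[3:]  1  'c'
   5  s[3:],s[5:]  0  ''
   6  s[5:],s[4:]  1  'd'
   7  s[4:],s[10:]  0  ''
   8  s[10:],s[8:]  0  ''
   9  s[8:],s[1:]  0  ''
  10  s[1:],s[0:]  1  'g'
  11  s[0:],s[7:]  0  ''

n(n+1)/2 = 12·13/2 = 78
Σ LCP = 0 + 1 + 0 + 0 + 1 + 0 + 1 + 0 + 0 + 0 + 1 + 0 = 4
distinct = 78 − 4 = 74

74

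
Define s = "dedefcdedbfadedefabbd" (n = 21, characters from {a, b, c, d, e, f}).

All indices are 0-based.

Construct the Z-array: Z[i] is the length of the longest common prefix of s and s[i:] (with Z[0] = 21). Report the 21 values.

Z[0]=21
i=1: i≥r, start 0; Z[1]=0
i=2: i≥r, start 0; Z[2]=2 extend→box=[2,4)
i=3: min(r-i=1, Z[1]=0)=0; Z[3]=0
i=4: i≥r, start 0; Z[4]=0
i=5: i≥r, start 0; Z[5]=0
i=6: i≥r, start 0; Z[6]=3 extend→box=[6,9)
i=7: min(r-i=2, Z[1]=0)=0; Z[7]=0
i=8: min(r-i=1, Z[2]=2)=1; Z[8]=1
i=9: i≥r, start 0; Z[9]=0
i=10: i≥r, start 0; Z[10]=0
i=11: i≥r, start 0; Z[11]=0
i=12: i≥r, start 0; Z[12]=5 extend→box=[12,17)
i=13: min(r-i=4, Z[1]=0)=0; Z[13]=0
i=14: min(r-i=3, Z[2]=2)=2; Z[14]=2
i=15: min(r-i=2, Z[3]=0)=0; Z[15]=0
i=16: min(r-i=1, Z[4]=0)=0; Z[16]=0
i=17: i≥r, start 0; Z[17]=0
i=18: i≥r, start 0; Z[18]=0
i=19: i≥r, start 0; Z[19]=0
i=20: i≥r, start 0; Z[20]=1 extend→box=[20,21)

[21, 0, 2, 0, 0, 0, 3, 0, 1, 0, 0, 0, 5, 0, 2, 0, 0, 0, 0, 0, 1]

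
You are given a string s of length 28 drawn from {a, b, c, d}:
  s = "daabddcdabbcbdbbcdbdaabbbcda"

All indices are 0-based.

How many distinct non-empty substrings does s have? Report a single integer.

357

rank | idx | suffix
   0 |  27 | a
   1 |  20 | aabbbcda
   2 |   1 | aabddcdabbcbdbbcdbdaabbbcda
   3 |  21 | abbbcda
   4 |   8 | abbcbdbbcdbdaabbbcda
   5 |   2 | abddcdabbcbdbbcdbdaabbbcda
   6 |  22 | bbbcda
   7 |   9 | bbcbdbbcdbdaabbbcda
   8 |  23 | bbcda
   9 |  14 | bbcdbdaabbbcda
  10 |  10 | bcbdbbcdbdaabbbcda
  11 |  24 | bcda
  12 |  15 | bcdbdaabbbcda
  13 |  18 | bdaabbbcda
  14 |  12 | bdbbcdbdaabbbcda
  15 |   3 | bddcdabbcbdbbcdbdaabbbcda
  16 |  11 | cbdbbcdbdaabbbcda
  17 |  25 | cda
  18 |   6 | cdabbcbdbbcdbdaabbbcda
  19 |  16 | cdbdaabbbcda
  20 |  26 | da
  21 |  19 | daabbbcda
  22 |   0 | daabddcdabbcbdbbcdbdaabbbcda
  23 |   7 | dabbcbdbbcdbdaabbbcda
  24 |  13 | dbbcdbdaabbbcda
  25 |  17 | dbdaabbbcda
  26 |   5 | dcdabbcbdbbcdbdaabbbcda
  27 |   4 | ddcdabbcbdbbcdbdaabbbcda

SA = [27, 20, 1, 21, 8, 2, 22, 9, 23, 14, 10, 24, 15, 18, 12, 3, 11, 25, 6, 16, 26, 19, 0, 7, 13, 17, 5, 4]
i: (SA[i-1],SA[i]) lcp shared
  1: (27,20) 1 'a'
  2: (20,1) 3 'aab'
  3: (1,21) 1 'a'
  4: (21,8) 3 'abb'
  5: (8,2) 2 'ab'
  6: (2,22) 0 ''
  7: (22,9) 2 'bb'
  8: (9,23) 3 'bbc'
  9: (23,14) 4 'bbcd'
  10: (14,10) 1 'b'
  11: (10,24) 2 'bc'
  12: (24,15) 3 'bcd'
  13: (15,18) 1 'b'
  14: (18,12) 2 'bd'
  15: (12,3) 2 'bd'
  16: (3,11) 0 ''
  17: (11,25) 1 'c'
  18: (25,6) 3 'cda'
  19: (6,16) 2 'cd'
  20: (16,26) 0 ''
  21: (26,19) 2 'da'
  22: (19,0) 4 'daab'
  23: (0,7) 2 'da'
  24: (7,13) 1 'd'
  25: (13,17) 2 'db'
  26: (17,5) 1 'd'
  27: (5,4) 1 'd'

n(n+1)/2 = 28·29/2 = 406
Σ LCP = 0 + 1 + 3 + 1 + 3 + 2 + 0 + 2 + 3 + 4 + 1 + 2 + 3 + 1 + 2 + 2 + 0 + 1 + 3 + 2 + 0 + 2 + 4 + 2 + 1 + 2 + 1 + 1 = 49
distinct = 406 − 49 = 357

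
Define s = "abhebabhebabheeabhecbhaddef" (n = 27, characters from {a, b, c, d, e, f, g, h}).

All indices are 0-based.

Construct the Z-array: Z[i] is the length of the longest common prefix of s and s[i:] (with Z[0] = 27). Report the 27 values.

[27, 0, 0, 0, 0, 9, 0, 0, 0, 0, 4, 0, 0, 0, 0, 4, 0, 0, 0, 0, 0, 0, 1, 0, 0, 0, 0]

Z[0]=27
i=1: i≥r, start 0; Z[1]=0
i=2: i≥r, start 0; Z[2]=0
i=3: i≥r, start 0; Z[3]=0
i=4: i≥r, start 0; Z[4]=0
i=5: i≥r, start 0; Z[5]=9 scan→box=[5,14)
i=6: min(r-i=8, Z[1]=0)=0; Z[6]=0
i=7: min(r-i=7, Z[2]=0)=0; Z[7]=0
i=8: min(r-i=6, Z[3]=0)=0; Z[8]=0
i=9: min(r-i=5, Z[4]=0)=0; Z[9]=0
i=10: min(r-i=4, Z[5]=9)=4; Z[10]=4
i=11: min(r-i=3, Z[6]=0)=0; Z[11]=0
i=12: min(r-i=2, Z[7]=0)=0; Z[12]=0
i=13: min(r-i=1, Z[8]=0)=0; Z[13]=0
i=14: i≥r, start 0; Z[14]=0
i=15: i≥r, start 0; Z[15]=4 scan→box=[15,19)
i=16: min(r-i=3, Z[1]=0)=0; Z[16]=0
i=17: min(r-i=2, Z[2]=0)=0; Z[17]=0
i=18: min(r-i=1, Z[3]=0)=0; Z[18]=0
i=19: i≥r, start 0; Z[19]=0
i=20: i≥r, start 0; Z[20]=0
i=21: i≥r, start 0; Z[21]=0
i=22: i≥r, start 0; Z[22]=1 scan→box=[22,23)
i=23: i≥r, start 0; Z[23]=0
i=24: i≥r, start 0; Z[24]=0
i=25: i≥r, start 0; Z[25]=0
i=26: i≥r, start 0; Z[26]=0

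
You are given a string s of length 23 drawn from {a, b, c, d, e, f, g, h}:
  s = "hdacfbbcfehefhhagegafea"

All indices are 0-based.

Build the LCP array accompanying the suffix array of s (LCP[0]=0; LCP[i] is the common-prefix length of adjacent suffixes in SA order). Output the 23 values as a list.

rank→(start, suffix):
  0 → (22, 'a')
  1 → (2, 'acfbbcfehefhhagegafea')
  2 → (19, 'afea')
  3 → (15, 'agegafea')
  4 → (5, 'bbcfehefhhagegafea')
  5 → (6, 'bcfehefhhagegafea')
  6 → (3, 'cfbbcfehefhhagegafea')
  7 → (7, 'cfehefhhagegafea')
  8 → (1, 'dacfbbcfehefhhagegafea')
  9 → (21, 'ea')
  10 → (11, 'efhhagegafea')
  11 → (17, 'egafea')
  12 → (9, 'ehefhhagegafea')
  13 → (4, 'fbbcfehefhhagegafea')
  14 → (20, 'fea')
  15 → (8, 'fehefhhagegafea')
  16 → (12, 'fhhagegafea')
  17 → (18, 'gafea')
  18 → (16, 'gegafea')
  19 → (14, 'hagegafea')
  20 → (0, 'hdacfbbcfehefhhagegafea')
  21 → (10, 'hefhhagegafea')
  22 → (13, 'hhagegafea')

SA = [22, 2, 19, 15, 5, 6, 3, 7, 1, 21, 11, 17, 9, 4, 20, 8, 12, 18, 16, 14, 0, 10, 13]
rank  pair      lcp
   1  s[22:],s[2:]  1  'a'
   2  s[2:],s[19:]  1  'a'
   3  s[19:],s[15:]  1  'a'
   4  s[15:],s[5:]  0  ''
   5  s[5:],s[6:]  1  'b'
   6  s[6:],s[3:]  0  ''
   7  s[3:],s[7:]  2  'cf'
   8  s[7:],s[1:]  0  ''
   9  s[1:],s[21:]  0  ''
  10  s[21:],s[11:]  1  'e'
  11  s[11:],s[17:]  1  'e'
  12  s[17:],s[9:]  1  'e'
  13  s[9:],s[4:]  0  ''
  14  s[4:],s[20:]  1  'f'
  15  s[20:],s[8:]  2  'fe'
  16  s[8:],s[12:]  1  'f'
  17  s[12:],s[18:]  0  ''
  18  s[18:],s[16:]  1  'g'
  19  s[16:],s[14:]  0  ''
  20  s[14:],s[0:]  1  'h'
  21  s[0:],s[10:]  1  'h'
  22  s[10:],s[13:]  1  'h'

[0, 1, 1, 1, 0, 1, 0, 2, 0, 0, 1, 1, 1, 0, 1, 2, 1, 0, 1, 0, 1, 1, 1]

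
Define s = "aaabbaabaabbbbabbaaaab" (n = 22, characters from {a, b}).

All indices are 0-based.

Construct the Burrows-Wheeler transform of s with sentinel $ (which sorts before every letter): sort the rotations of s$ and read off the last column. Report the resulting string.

rank  rotation                 last
    0  $aaabbaabaabbbbabbaaaab  b
    1  aaaab$aaabbaabaabbbbabb  b
    2  aaab$aaabbaabaabbbbabba  a
    3  aaabbaabaabbbbabbaaaab$  $
    4  aab$aaabbaabaabbbbabbaa  a
    5  aabaabbbbabbaaaab$aaabb  b
    6  aabbaabaabbbbabbaaaab$a  a
    7  aabbbbabbaaaab$aaabbaab  b
    8  ab$aaabbaabaabbbbabbaaa  a
    9  abaabbbbabbaaaab$aaabba  a
   10  abbaaaab$aaabbaabaabbbb  b
   11  abbaabaabbbbabbaaaab$aa  a
   12  abbbbabbaaaab$aaabbaaba  a
   13  b$aaabbaabaabbbbabbaaaa  a
   14  baaaab$aaabbaabaabbbbab  b
   15  baabaabbbbabbaaaab$aaab  b
   16  baabbbbabbaaaab$aaabbaa  a
   17  babbaaaab$aaabbaabaabbb  b
   18  bbaaaab$aaabbaabaabbbba  a
   19  bbaabaabbbbabbaaaab$aaa  a
   20  bbabbaaaab$aaabbaabaabb  b
   21  bbbabbaaaab$aaabbaabaab  b
   22  bbbbabbaaaab$aaabbaabaa  a

bba$ababaabaaabbabaabba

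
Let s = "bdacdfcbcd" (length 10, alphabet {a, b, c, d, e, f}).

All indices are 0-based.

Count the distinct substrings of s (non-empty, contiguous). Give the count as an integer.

rank→(start, suffix):
  0 → (2, 'acdfcbcd')
  1 → (7, 'bcd')
  2 → (0, 'bdacdfcbcd')
  3 → (6, 'cbcd')
  4 → (8, 'cd')
  5 → (3, 'cdfcbcd')
  6 → (9, 'd')
  7 → (1, 'dacdfcbcd')
  8 → (4, 'dfcbcd')
  9 → (5, 'fcbcd')

SA = [2, 7, 0, 6, 8, 3, 9, 1, 4, 5]
rank  pair      lcp
   1  s[2:],s[7:]  0  ''
   2  s[7:],s[0:]  1  'b'
   3  s[0:],s[6:]  0  ''
   4  s[6:],s[8:]  1  'c'
   5  s[8:],s[3:]  2  'cd'
   6  s[3:],s[9:]  0  ''
   7  s[9:],s[1:]  1  'd'
   8  s[1:],s[4:]  1  'd'
   9  s[4:],s[5:]  0  ''

n(n+1)/2 = 10·11/2 = 55
Σ LCP = 0 + 0 + 1 + 0 + 1 + 2 + 0 + 1 + 1 + 0 = 6
distinct = 55 − 6 = 49

49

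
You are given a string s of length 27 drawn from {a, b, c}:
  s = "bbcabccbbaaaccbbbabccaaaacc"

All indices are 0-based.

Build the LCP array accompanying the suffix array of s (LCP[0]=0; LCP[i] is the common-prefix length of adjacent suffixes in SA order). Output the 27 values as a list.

[0, 3, 5, 2, 4, 1, 4, 1, 3, 0, 2, 1, 3, 2, 2, 1, 2, 3, 0, 1, 2, 1, 3, 1, 2, 2, 4]

sorted suffixes:
  #0 SA[0]=21  'aaaacc'
  #1 SA[1]=22  'aaacc'
  #2 SA[2]=9  'aaaccbbbabccaaaacc'
  #3 SA[3]=23  'aacc'
  #4 SA[4]=10  'aaccbbbabccaaaacc'
  #5 SA[5]=17  'abccaaaacc'
  #6 SA[6]=3  'abccbbaaaccbbbabccaaaacc'
  #7 SA[7]=24  'acc'
  #8 SA[8]=11  'accbbbabccaaaacc'
  #9 SA[9]=8  'baaaccbbbabccaaaacc'
  #10 SA[10]=16  'babccaaaacc'
  #11 SA[11]=7  'bbaaaccbbbabccaaaacc'
  #12 SA[12]=15  'bbabccaaaacc'
  #13 SA[13]=14  'bbbabccaaaacc'
  #14 SA[14]=0  'bbcabccbbaaaccbbbabccaaaacc'
  #15 SA[15]=1  'bcabccbbaaaccbbbabccaaaacc'
  #16 SA[16]=18  'bccaaaacc'
  #17 SA[17]=4  'bccbbaaaccbbbabccaaaacc'
  #18 SA[18]=26  'c'
  #19 SA[19]=20  'caaaacc'
  #20 SA[20]=2  'cabccbbaaaccbbbabccaaaacc'
  #21 SA[21]=6  'cbbaaaccbbbabccaaaacc'
  #22 SA[22]=13  'cbbbabccaaaacc'
  #23 SA[23]=25  'cc'
  #24 SA[24]=19  'ccaaaacc'
  #25 SA[25]=5  'ccbbaaaccbbbabccaaaacc'
  #26 SA[26]=12  'ccbbbabccaaaacc'

SA = [21, 22, 9, 23, 10, 17, 3, 24, 11, 8, 16, 7, 15, 14, 0, 1, 18, 4, 26, 20, 2, 6, 13, 25, 19, 5, 12]
i: (SA[i-1],SA[i]) lcp shared
  1: (21,22) 3 'aaa'
  2: (22,9) 5 'aaacc'
  3: (9,23) 2 'aa'
  4: (23,10) 4 'aacc'
  5: (10,17) 1 'a'
  6: (17,3) 4 'abcc'
  7: (3,24) 1 'a'
  8: (24,11) 3 'acc'
  9: (11,8) 0 ''
  10: (8,16) 2 'ba'
  11: (16,7) 1 'b'
  12: (7,15) 3 'bba'
  13: (15,14) 2 'bb'
  14: (14,0) 2 'bb'
  15: (0,1) 1 'b'
  16: (1,18) 2 'bc'
  17: (18,4) 3 'bcc'
  18: (4,26) 0 ''
  19: (26,20) 1 'c'
  20: (20,2) 2 'ca'
  21: (2,6) 1 'c'
  22: (6,13) 3 'cbb'
  23: (13,25) 1 'c'
  24: (25,19) 2 'cc'
  25: (19,5) 2 'cc'
  26: (5,12) 4 'ccbb'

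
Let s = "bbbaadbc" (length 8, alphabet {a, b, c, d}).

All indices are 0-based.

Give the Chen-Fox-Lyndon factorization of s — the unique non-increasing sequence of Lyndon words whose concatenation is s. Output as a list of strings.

emit factor 1: 'b' (i=0, period=1)
emit factor 2: 'b' (i=1, period=1)
emit factor 3: 'b' (i=2, period=1)
emit factor 4: 'aadbc' (i=3, period=5)

["b", "b", "b", "aadbc"]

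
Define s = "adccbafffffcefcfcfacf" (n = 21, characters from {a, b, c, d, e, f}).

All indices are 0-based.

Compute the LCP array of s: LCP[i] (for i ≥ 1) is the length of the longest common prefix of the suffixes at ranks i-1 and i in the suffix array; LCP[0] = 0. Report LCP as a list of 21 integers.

[0, 1, 1, 0, 0, 1, 1, 1, 2, 2, 0, 0, 0, 1, 1, 2, 3, 1, 2, 3, 4]

sorted suffixes:
  #0 SA[0]=18  'acf'
  #1 SA[1]=0  'adccbafffffcefcfcfacf'
  #2 SA[2]=5  'afffffcefcfcfacf'
  #3 SA[3]=4  'bafffffcefcfcfacf'
  #4 SA[4]=3  'cbafffffcefcfcfacf'
  #5 SA[5]=2  'ccbafffffcefcfcfacf'
  #6 SA[6]=11  'cefcfcfacf'
  #7 SA[7]=19  'cf'
  #8 SA[8]=16  'cfacf'
  #9 SA[9]=14  'cfcfacf'
  #10 SA[10]=1  'dccbafffffcefcfcfacf'
  #11 SA[11]=12  'efcfcfacf'
  #12 SA[12]=20  'f'
  #13 SA[13]=17  'facf'
  #14 SA[14]=10  'fcefcfcfacf'
  #15 SA[15]=15  'fcfacf'
  #16 SA[16]=13  'fcfcfacf'
  #17 SA[17]=9  'ffcefcfcfacf'
  #18 SA[18]=8  'fffcefcfcfacf'
  #19 SA[19]=7  'ffffcefcfcfacf'
  #20 SA[20]=6  'fffffcefcfcfacf'

SA = [18, 0, 5, 4, 3, 2, 11, 19, 16, 14, 1, 12, 20, 17, 10, 15, 13, 9, 8, 7, 6]
rank  pair      lcp
   1  s[18:],s[0:]  1  'a'
   2  s[0:],s[5:]  1  'a'
   3  s[5:],s[4:]  0  ''
   4  s[4:],s[3:]  0  ''
   5  s[3:],s[2:]  1  'c'
   6  s[2:],s[11:]  1  'c'
   7  s[11:],s[19:]  1  'c'
   8  s[19:],s[16:]  2  'cf'
   9  s[16:],s[14:]  2  'cf'
  10  s[14:],s[1:]  0  ''
  11  s[1:],s[12:]  0  ''
  12  s[12:],s[20:]  0  ''
  13  s[20:],s[17:]  1  'f'
  14  s[17:],s[10:]  1  'f'
  15  s[10:],s[15:]  2  'fc'
  16  s[15:],s[13:]  3  'fcf'
  17  s[13:],s[9:]  1  'f'
  18  s[9:],s[8:]  2  'ff'
  19  s[8:],s[7:]  3  'fff'
  20  s[7:],s[6:]  4  'ffff'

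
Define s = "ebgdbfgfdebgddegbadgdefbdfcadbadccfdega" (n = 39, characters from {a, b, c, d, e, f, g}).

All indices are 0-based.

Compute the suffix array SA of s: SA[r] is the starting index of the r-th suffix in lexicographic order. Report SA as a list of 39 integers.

rank | idx | suffix
   0 |  38 | a
   1 |  27 | adbadccfdega
   2 |  30 | adccfdega
   3 |  17 | adgdefbdfcadbadccfdega
   4 |  29 | badccfdega
   5 |  16 | badgdefbdfcadbadccfdega
   6 |  23 | bdfcadbadccfdega
   7 |   4 | bfgfdebgddegbadgdefbdfcadbadccfdega
   8 |   1 | bgdbfgfdebgddegbadgdefbdfcadbadccfdega
   9 |  10 | bgddegbadgdefbdfcadbadccfdega
  10 |  26 | cadbadccfdega
  11 |  32 | ccfdega
  12 |  33 | cfdega
  13 |  28 | dbadccfdega
  14 |   3 | dbfgfdebgddegbadgdefbdfcadbadccfdega
  15 |  31 | dccfdega
  16 |  12 | ddegbadgdefbdfcadbadccfdega
  17 |   8 | debgddegbadgdefbdfcadbadccfdega
  18 |  20 | defbdfcadbadccfdega
  19 |  35 | dega
  20 |  13 | degbadgdefbdfcadbadccfdega
  21 |  24 | dfcadbadccfdega
  22 |  18 | dgdefbdfcadbadccfdega
  23 |   0 | ebgdbfgfdebgddegbadgdefbdfcadbadccfdega
  24 |   9 | ebgddegbadgdefbdfcadbadccfdega
  25 |  21 | efbdfcadbadccfdega
  26 |  36 | ega
  27 |  14 | egbadgdefbdfcadbadccfdega
  28 |  22 | fbdfcadbadccfdega
  29 |  25 | fcadbadccfdega
  30 |   7 | fdebgddegbadgdefbdfcadbadccfdega
  31 |  34 | fdega
  32 |   5 | fgfdebgddegbadgdefbdfcadbadccfdega
  33 |  37 | ga
  34 |  15 | gbadgdefbdfcadbadccfdega
  35 |   2 | gdbfgfdebgddegbadgdefbdfcadbadccfdega
  36 |  11 | gddegbadgdefbdfcadbadccfdega
  37 |  19 | gdefbdfcadbadccfdega
  38 |   6 | gfdebgddegbadgdefbdfcadbadccfdega

[38, 27, 30, 17, 29, 16, 23, 4, 1, 10, 26, 32, 33, 28, 3, 31, 12, 8, 20, 35, 13, 24, 18, 0, 9, 21, 36, 14, 22, 25, 7, 34, 5, 37, 15, 2, 11, 19, 6]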